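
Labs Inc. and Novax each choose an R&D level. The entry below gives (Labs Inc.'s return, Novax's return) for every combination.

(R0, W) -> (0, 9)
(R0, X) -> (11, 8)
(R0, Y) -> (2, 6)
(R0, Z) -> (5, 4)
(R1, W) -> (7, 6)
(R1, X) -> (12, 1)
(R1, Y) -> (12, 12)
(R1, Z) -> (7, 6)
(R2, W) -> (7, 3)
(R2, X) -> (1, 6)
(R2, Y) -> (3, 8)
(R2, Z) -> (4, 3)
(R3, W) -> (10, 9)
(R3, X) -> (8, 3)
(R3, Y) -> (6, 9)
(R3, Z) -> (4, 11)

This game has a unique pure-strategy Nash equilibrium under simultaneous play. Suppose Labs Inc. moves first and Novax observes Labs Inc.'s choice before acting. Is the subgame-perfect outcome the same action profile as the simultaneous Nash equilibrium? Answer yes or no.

yes

Backward induction with Labs Inc. moving first.
- R0 → Novax plays W (best of 9, 8, 6, 4); Labs Inc. gets 0.
- R1 → Novax plays Y (best of 6, 1, 12, 6); Labs Inc. gets 12.
- R2 → Novax plays Y (best of 3, 6, 8, 3); Labs Inc. gets 3.
- R3 → Novax plays Z (best of 9, 3, 9, 11); Labs Inc. gets 4.
Maximizing over 0, 12, 3, 4, Labs Inc. chooses R1. Subgame-perfect outcome: (R1, Y) with payoffs (12, 12).
Under simultaneous play:
Labs Inc.'s best replies: W→R3; X→R1; Y→R1; Z→R1.
Novax's best replies: R0→W; R1→Y; R2→Y; R3→Z.
The unique mutual best reply is (R1, Y), giving (12, 12).
Sequential outcome (R1, Y) coincides with the Nash profile (R1, Y).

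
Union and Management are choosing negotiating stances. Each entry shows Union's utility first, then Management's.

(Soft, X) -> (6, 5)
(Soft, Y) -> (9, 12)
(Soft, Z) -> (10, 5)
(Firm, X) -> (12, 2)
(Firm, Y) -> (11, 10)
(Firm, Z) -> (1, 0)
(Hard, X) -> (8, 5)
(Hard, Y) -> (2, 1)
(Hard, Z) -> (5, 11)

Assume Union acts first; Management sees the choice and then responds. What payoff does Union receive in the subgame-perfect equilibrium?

Solve by backward induction (Union leads).
- Soft: BR = Y, leader payoff 9.
- Firm: BR = Y, leader payoff 11.
- Hard: BR = Z, leader payoff 5.
Union's induced payoffs are 9, 11, 5, so Union commits to Firm. Subgame-perfect outcome: (Firm, Y) with payoffs (11, 10).

11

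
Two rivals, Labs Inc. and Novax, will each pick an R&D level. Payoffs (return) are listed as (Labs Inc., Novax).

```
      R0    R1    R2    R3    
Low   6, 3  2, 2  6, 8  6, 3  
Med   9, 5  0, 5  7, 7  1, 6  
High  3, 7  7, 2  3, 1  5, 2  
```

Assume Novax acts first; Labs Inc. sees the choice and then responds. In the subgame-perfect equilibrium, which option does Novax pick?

Backward induction with Novax moving first.
- R0: Labs Inc. compares 6, 9, 3 and picks Med; Novax would get 5.
- R1: Labs Inc. compares 2, 0, 7 and picks High; Novax would get 2.
- R2: Labs Inc. compares 6, 7, 3 and picks Med; Novax would get 7.
- R3: Labs Inc. compares 6, 1, 5 and picks Low; Novax would get 3.
Among 5, 2, 7, 3, the best is 7 at R2. Subgame-perfect outcome: (Med, R2) with payoffs (7, 7).

R2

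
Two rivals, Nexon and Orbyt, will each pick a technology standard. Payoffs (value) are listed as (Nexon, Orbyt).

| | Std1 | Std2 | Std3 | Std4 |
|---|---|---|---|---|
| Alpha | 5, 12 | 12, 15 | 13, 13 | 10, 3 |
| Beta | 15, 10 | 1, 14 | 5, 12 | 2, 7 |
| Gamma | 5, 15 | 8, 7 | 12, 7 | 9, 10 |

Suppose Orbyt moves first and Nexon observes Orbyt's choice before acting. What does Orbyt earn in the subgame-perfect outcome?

15

Solve by backward induction (Orbyt leads).
- Std1: Nexon compares 5, 15, 5 and picks Beta; Orbyt would get 10.
- Std2: Nexon compares 12, 1, 8 and picks Alpha; Orbyt would get 15.
- Std3: Nexon compares 13, 5, 12 and picks Alpha; Orbyt would get 13.
- Std4: Nexon compares 10, 2, 9 and picks Alpha; Orbyt would get 3.
Maximizing over 10, 15, 13, 3, Orbyt chooses Std2. Subgame-perfect outcome: (Alpha, Std2) with payoffs (12, 15).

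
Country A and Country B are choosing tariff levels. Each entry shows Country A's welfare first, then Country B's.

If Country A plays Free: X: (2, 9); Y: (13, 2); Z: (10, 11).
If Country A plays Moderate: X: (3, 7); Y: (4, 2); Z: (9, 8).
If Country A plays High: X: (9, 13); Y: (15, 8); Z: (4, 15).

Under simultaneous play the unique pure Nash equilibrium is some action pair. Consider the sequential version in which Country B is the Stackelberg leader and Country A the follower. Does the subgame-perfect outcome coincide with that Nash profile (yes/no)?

Work backward from Country A's decision.
- X: BR = High, leader payoff 13.
- Y: BR = High, leader payoff 8.
- Z: BR = Free, leader payoff 11.
Among 13, 8, 11, the best is 13 at X. Subgame-perfect outcome: (High, X) with payoffs (9, 13).
Now find the simultaneous Nash equilibrium.
Country A's best replies: X→High; Y→High; Z→Free.
Country B's best replies: Free→Z; Moderate→Z; High→Z.
The unique mutual best reply is (Free, Z), giving (10, 11).
Sequential outcome (High, X) differs from the Nash profile (Free, Z).

no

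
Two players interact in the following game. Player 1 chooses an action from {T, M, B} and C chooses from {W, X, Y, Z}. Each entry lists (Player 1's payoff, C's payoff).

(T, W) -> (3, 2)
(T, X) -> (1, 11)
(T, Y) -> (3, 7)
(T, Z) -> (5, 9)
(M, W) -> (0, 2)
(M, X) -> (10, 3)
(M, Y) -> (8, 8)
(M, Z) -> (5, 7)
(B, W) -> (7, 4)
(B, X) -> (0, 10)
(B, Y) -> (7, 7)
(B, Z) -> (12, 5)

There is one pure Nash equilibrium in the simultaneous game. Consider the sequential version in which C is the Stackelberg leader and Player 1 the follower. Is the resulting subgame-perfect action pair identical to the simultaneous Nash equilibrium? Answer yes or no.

Backward induction with C moving first.
- W → Player 1 plays B (best of 3, 0, 7); C gets 4.
- X → Player 1 plays M (best of 1, 10, 0); C gets 3.
- Y → Player 1 plays M (best of 3, 8, 7); C gets 8.
- Z → Player 1 plays B (best of 5, 5, 12); C gets 5.
Among 4, 3, 8, 5, the best is 8 at Y. Subgame-perfect outcome: (M, Y) with payoffs (8, 8).
Now find the simultaneous Nash equilibrium.
Player 1's best replies: W→B; X→M; Y→M; Z→B.
C's best replies: T→X; M→Y; B→X.
The unique mutual best reply is (M, Y), giving (8, 8).
Sequential outcome (M, Y) coincides with the Nash profile (M, Y).

yes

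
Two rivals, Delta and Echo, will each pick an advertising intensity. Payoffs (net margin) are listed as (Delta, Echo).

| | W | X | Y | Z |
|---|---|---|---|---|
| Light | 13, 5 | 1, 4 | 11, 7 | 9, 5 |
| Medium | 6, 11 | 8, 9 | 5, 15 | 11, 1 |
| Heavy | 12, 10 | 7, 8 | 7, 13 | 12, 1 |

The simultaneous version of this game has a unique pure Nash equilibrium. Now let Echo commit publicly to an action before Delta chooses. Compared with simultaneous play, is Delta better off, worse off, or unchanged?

worse off

Work backward from Delta's decision.
- W: Delta compares 13, 6, 12 and picks Light; Echo would get 5.
- X: Delta compares 1, 8, 7 and picks Medium; Echo would get 9.
- Y: Delta compares 11, 5, 7 and picks Light; Echo would get 7.
- Z: Delta compares 9, 11, 12 and picks Heavy; Echo would get 1.
Maximizing over 5, 9, 7, 1, Echo chooses X. Subgame-perfect outcome: (Medium, X) with payoffs (8, 9).
Under simultaneous play:
Delta's best replies: W→Light; X→Medium; Y→Light; Z→Heavy.
Echo's best replies: Light→Y; Medium→Y; Heavy→Y.
Only (Light, Y) has each player best-responding; Nash payoffs (11, 7).
Delta earns 8 sequentially versus 11 at the Nash outcome: worse off.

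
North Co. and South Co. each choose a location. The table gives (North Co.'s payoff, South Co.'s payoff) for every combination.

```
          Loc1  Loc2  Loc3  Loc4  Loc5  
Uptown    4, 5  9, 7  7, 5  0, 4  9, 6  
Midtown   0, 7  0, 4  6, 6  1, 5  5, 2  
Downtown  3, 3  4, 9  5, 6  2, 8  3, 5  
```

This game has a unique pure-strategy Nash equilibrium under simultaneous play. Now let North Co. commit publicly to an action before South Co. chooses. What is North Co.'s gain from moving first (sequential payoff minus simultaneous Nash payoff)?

Backward induction with North Co. moving first.
- Uptown: South Co. compares 5, 7, 5, 4, 6 and picks Loc2; North Co. would get 9.
- Midtown: South Co. compares 7, 4, 6, 5, 2 and picks Loc1; North Co. would get 0.
- Downtown: South Co. compares 3, 9, 6, 8, 5 and picks Loc2; North Co. would get 4.
Among 9, 0, 4, the best is 9 at Uptown. Subgame-perfect outcome: (Uptown, Loc2) with payoffs (9, 7).
For the simultaneous game, intersect best replies.
North Co.'s best replies: Loc1→Uptown; Loc2→Uptown; Loc3→Uptown; Loc4→Downtown; Loc5→Uptown.
South Co.'s best replies: Uptown→Loc2; Midtown→Loc1; Downtown→Loc2.
The unique mutual best reply is (Uptown, Loc2), giving (9, 7).
North Co.'s commitment gain: 9 − 9 = 0.

0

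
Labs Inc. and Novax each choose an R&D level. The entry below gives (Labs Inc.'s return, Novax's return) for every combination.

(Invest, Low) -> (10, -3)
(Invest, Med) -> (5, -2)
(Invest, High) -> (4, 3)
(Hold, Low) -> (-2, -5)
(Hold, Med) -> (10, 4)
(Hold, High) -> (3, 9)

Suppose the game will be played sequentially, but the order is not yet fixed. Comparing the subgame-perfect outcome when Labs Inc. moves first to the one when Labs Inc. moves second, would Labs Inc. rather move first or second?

If Labs Inc. leads: Novax's best replies are Invest→High, Hold→High; Labs Inc.'s induced payoffs 4, 3; outcome (Invest, High), payoffs (4, 3).
If Novax leads: Labs Inc.'s best replies are Low→Invest, Med→Hold, High→Invest; Novax's induced payoffs -3, 4, 3; outcome (Hold, Med), payoffs (10, 4).
Labs Inc. gets 4 moving first and 10 moving second, so Labs Inc. prefers to move second.

second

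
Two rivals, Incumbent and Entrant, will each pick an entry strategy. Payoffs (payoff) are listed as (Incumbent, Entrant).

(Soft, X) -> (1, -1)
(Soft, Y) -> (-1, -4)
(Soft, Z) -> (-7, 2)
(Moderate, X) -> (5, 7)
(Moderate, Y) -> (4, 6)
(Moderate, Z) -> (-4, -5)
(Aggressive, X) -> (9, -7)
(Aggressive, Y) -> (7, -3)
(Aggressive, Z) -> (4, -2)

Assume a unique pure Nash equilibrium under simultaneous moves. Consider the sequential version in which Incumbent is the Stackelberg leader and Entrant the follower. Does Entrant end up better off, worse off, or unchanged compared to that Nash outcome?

better off

Backward induction with Incumbent moving first.
- Soft: BR = Z, leader payoff -7.
- Moderate: BR = X, leader payoff 5.
- Aggressive: BR = Z, leader payoff 4.
Among -7, 5, 4, the best is 5 at Moderate. Subgame-perfect outcome: (Moderate, X) with payoffs (5, 7).
Under simultaneous play:
Incumbent's best replies: X→Aggressive; Y→Aggressive; Z→Aggressive.
Entrant's best replies: Soft→Z; Moderate→X; Aggressive→Z.
Only (Aggressive, Z) has each player best-responding; Nash payoffs (4, -2).
Entrant earns 7 sequentially versus -2 at the Nash outcome: better off.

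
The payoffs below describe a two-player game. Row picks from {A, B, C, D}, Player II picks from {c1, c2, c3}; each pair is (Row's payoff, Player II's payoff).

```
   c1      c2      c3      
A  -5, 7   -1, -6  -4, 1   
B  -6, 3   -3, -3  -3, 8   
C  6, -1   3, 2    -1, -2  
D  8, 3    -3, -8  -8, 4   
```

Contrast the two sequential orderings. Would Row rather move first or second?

second

If Row leads: Player II's best replies are A→c1, B→c3, C→c2, D→c3; Row's induced payoffs -5, -3, 3, -8; outcome (C, c2), payoffs (3, 2).
If Player II leads: Row's best replies are c1→D, c2→C, c3→C; Player II's induced payoffs 3, 2, -2; outcome (D, c1), payoffs (8, 3).
Row gets 3 moving first and 8 moving second, so Row prefers to move second.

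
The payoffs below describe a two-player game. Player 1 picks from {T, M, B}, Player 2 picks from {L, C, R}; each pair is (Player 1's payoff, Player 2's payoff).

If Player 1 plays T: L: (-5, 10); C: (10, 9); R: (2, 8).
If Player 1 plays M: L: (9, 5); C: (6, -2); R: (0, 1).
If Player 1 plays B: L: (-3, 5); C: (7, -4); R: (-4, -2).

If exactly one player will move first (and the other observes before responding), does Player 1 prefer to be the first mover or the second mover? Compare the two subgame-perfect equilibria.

If Player 1 leads: Player 2's best replies are T→L, M→L, B→L; Player 1's induced payoffs -5, 9, -3; outcome (M, L), payoffs (9, 5).
If Player 2 leads: Player 1's best replies are L→M, C→T, R→T; Player 2's induced payoffs 5, 9, 8; outcome (T, C), payoffs (10, 9).
Player 1 gets 9 moving first and 10 moving second, so Player 1 prefers to move second.

second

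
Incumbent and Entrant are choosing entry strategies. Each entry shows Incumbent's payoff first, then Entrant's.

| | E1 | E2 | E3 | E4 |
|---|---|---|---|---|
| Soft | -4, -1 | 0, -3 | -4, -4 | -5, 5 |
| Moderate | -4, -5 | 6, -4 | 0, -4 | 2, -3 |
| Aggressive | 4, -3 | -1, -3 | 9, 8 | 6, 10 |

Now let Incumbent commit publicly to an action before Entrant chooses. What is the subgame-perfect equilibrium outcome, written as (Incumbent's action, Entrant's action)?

Backward induction with Incumbent moving first.
- Soft: Entrant compares -1, -3, -4, 5 and picks E4; Incumbent would get -5.
- Moderate: Entrant compares -5, -4, -4, -3 and picks E4; Incumbent would get 2.
- Aggressive: Entrant compares -3, -3, 8, 10 and picks E4; Incumbent would get 6.
Among -5, 2, 6, the best is 6 at Aggressive. Subgame-perfect outcome: (Aggressive, E4) with payoffs (6, 10).

(Aggressive, E4)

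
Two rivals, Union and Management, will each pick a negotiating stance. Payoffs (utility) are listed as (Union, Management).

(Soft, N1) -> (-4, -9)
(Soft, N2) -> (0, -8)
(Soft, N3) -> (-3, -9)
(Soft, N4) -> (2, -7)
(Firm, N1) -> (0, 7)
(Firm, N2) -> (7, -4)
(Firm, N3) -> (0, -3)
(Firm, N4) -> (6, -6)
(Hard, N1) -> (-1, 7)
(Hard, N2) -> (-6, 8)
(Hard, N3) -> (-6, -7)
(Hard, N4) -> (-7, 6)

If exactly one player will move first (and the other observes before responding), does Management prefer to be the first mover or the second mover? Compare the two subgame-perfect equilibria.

first

If Union leads: Management's best replies are Soft→N4, Firm→N1, Hard→N2; Union's induced payoffs 2, 0, -6; outcome (Soft, N4), payoffs (2, -7).
If Management leads: Union's best replies are N1→Firm, N2→Firm, N3→Firm, N4→Firm; Management's induced payoffs 7, -4, -3, -6; outcome (Firm, N1), payoffs (0, 7).
Management gets 7 moving first and -7 moving second, so Management prefers to move first.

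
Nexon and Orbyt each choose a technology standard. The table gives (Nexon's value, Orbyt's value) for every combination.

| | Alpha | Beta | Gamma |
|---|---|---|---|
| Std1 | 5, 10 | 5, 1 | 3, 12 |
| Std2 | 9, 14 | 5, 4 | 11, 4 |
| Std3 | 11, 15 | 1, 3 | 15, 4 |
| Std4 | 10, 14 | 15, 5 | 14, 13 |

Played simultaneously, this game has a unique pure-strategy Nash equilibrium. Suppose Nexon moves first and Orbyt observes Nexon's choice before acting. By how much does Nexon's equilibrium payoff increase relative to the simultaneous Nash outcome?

0

Backward induction with Nexon moving first.
- Std1 → Orbyt plays Gamma (best of 10, 1, 12); Nexon gets 3.
- Std2 → Orbyt plays Alpha (best of 14, 4, 4); Nexon gets 9.
- Std3 → Orbyt plays Alpha (best of 15, 3, 4); Nexon gets 11.
- Std4 → Orbyt plays Alpha (best of 14, 5, 13); Nexon gets 10.
Among 3, 9, 11, 10, the best is 11 at Std3. Subgame-perfect outcome: (Std3, Alpha) with payoffs (11, 15).
Under simultaneous play:
Nexon's best replies: Alpha→Std3; Beta→Std4; Gamma→Std3.
Orbyt's best replies: Std1→Gamma; Std2→Alpha; Std3→Alpha; Std4→Alpha.
Only (Std3, Alpha) has each player best-responding; Nash payoffs (11, 15).
Nexon's commitment gain: 11 − 11 = 0.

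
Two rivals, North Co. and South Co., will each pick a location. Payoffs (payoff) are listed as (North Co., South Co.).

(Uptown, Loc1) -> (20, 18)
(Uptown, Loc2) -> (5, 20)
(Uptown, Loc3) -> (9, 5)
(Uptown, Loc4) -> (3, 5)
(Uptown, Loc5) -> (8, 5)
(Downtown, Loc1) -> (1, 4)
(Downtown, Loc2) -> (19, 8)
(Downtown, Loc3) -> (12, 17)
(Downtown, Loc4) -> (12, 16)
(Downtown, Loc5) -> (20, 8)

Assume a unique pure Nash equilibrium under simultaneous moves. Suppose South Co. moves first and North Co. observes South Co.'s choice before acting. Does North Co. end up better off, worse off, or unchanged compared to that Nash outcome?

North Co. best-responds to each possible South Co. move:
- Loc1: North Co. compares 20, 1 and picks Uptown; South Co. would get 18.
- Loc2: North Co. compares 5, 19 and picks Downtown; South Co. would get 8.
- Loc3: North Co. compares 9, 12 and picks Downtown; South Co. would get 17.
- Loc4: North Co. compares 3, 12 and picks Downtown; South Co. would get 16.
- Loc5: North Co. compares 8, 20 and picks Downtown; South Co. would get 8.
Among 18, 8, 17, 16, 8, the best is 18 at Loc1. Subgame-perfect outcome: (Uptown, Loc1) with payoffs (20, 18).
Under simultaneous play:
North Co.'s best replies: Loc1→Uptown; Loc2→Downtown; Loc3→Downtown; Loc4→Downtown; Loc5→Downtown.
South Co.'s best replies: Uptown→Loc2; Downtown→Loc3.
The unique mutual best reply is (Downtown, Loc3), giving (12, 17).
North Co. earns 20 sequentially versus 12 at the Nash outcome: better off.

better off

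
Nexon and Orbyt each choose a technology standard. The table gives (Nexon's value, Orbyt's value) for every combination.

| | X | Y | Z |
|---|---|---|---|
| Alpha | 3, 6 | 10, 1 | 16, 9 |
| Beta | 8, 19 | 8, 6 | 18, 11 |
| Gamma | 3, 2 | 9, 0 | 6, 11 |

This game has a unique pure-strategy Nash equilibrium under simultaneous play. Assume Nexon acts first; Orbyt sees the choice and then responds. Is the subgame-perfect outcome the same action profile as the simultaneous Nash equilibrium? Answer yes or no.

Orbyt best-responds to each possible Nexon move:
- Alpha: Orbyt compares 6, 1, 9 and picks Z; Nexon would get 16.
- Beta: Orbyt compares 19, 6, 11 and picks X; Nexon would get 8.
- Gamma: Orbyt compares 2, 0, 11 and picks Z; Nexon would get 6.
Nexon's induced payoffs are 16, 8, 6, so Nexon commits to Alpha. Subgame-perfect outcome: (Alpha, Z) with payoffs (16, 9).
Now find the simultaneous Nash equilibrium.
Nexon's best replies: X→Beta; Y→Alpha; Z→Beta.
Orbyt's best replies: Alpha→Z; Beta→X; Gamma→Z.
The unique mutual best reply is (Beta, X), giving (8, 19).
Sequential outcome (Alpha, Z) differs from the Nash profile (Beta, X).

no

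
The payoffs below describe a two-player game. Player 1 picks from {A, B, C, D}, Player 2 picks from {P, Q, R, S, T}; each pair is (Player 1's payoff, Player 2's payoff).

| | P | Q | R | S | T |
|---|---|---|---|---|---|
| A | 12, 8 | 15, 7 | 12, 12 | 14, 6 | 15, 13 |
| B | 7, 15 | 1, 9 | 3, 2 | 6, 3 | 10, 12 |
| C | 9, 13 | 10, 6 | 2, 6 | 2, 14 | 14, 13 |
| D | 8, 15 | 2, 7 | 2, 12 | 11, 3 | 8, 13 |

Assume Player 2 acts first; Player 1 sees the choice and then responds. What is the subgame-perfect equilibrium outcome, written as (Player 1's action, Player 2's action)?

Solve by backward induction (Player 2 leads).
- P: Player 1 compares 12, 7, 9, 8 and picks A; Player 2 would get 8.
- Q: Player 1 compares 15, 1, 10, 2 and picks A; Player 2 would get 7.
- R: Player 1 compares 12, 3, 2, 2 and picks A; Player 2 would get 12.
- S: Player 1 compares 14, 6, 2, 11 and picks A; Player 2 would get 6.
- T: Player 1 compares 15, 10, 14, 8 and picks A; Player 2 would get 13.
Player 2's induced payoffs are 8, 7, 12, 6, 13, so Player 2 commits to T. Subgame-perfect outcome: (A, T) with payoffs (15, 13).

(A, T)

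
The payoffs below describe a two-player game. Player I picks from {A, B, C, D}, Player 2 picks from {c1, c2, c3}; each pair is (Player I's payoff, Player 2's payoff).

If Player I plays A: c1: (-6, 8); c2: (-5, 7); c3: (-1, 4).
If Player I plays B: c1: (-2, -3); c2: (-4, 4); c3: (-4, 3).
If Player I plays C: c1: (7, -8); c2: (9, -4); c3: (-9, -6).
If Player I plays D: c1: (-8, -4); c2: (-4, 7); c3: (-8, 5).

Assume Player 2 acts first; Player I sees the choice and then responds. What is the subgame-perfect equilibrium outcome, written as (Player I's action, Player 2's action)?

(A, c3)

Solve by backward induction (Player 2 leads).
- c1: Player I compares -6, -2, 7, -8 and picks C; Player 2 would get -8.
- c2: Player I compares -5, -4, 9, -4 and picks C; Player 2 would get -4.
- c3: Player I compares -1, -4, -9, -8 and picks A; Player 2 would get 4.
Player 2's induced payoffs are -8, -4, 4, so Player 2 commits to c3. Subgame-perfect outcome: (A, c3) with payoffs (-1, 4).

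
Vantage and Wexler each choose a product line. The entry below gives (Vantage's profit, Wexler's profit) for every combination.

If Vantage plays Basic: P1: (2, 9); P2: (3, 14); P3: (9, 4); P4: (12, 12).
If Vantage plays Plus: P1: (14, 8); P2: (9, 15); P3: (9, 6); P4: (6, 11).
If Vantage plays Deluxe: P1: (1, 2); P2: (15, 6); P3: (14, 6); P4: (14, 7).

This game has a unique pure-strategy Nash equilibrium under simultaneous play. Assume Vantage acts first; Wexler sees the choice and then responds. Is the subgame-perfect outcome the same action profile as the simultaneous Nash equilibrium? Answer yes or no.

yes

Solve by backward induction (Vantage leads).
- Basic → Wexler plays P2 (best of 9, 14, 4, 12); Vantage gets 3.
- Plus → Wexler plays P2 (best of 8, 15, 6, 11); Vantage gets 9.
- Deluxe → Wexler plays P4 (best of 2, 6, 6, 7); Vantage gets 14.
Maximizing over 3, 9, 14, Vantage chooses Deluxe. Subgame-perfect outcome: (Deluxe, P4) with payoffs (14, 7).
Under simultaneous play:
Vantage's best replies: P1→Plus; P2→Deluxe; P3→Deluxe; P4→Deluxe.
Wexler's best replies: Basic→P2; Plus→P2; Deluxe→P4.
The unique mutual best reply is (Deluxe, P4), giving (14, 7).
Sequential outcome (Deluxe, P4) coincides with the Nash profile (Deluxe, P4).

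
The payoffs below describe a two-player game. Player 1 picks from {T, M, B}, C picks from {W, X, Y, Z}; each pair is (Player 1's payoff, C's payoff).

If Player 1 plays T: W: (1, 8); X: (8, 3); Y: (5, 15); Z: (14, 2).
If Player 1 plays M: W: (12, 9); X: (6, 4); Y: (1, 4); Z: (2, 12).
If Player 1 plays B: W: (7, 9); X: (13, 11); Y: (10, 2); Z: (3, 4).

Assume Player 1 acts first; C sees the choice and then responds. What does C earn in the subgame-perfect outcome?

Work backward from C's decision.
- T: BR = Y, leader payoff 5.
- M: BR = Z, leader payoff 2.
- B: BR = X, leader payoff 13.
Maximizing over 5, 2, 13, Player 1 chooses B. Subgame-perfect outcome: (B, X) with payoffs (13, 11).

11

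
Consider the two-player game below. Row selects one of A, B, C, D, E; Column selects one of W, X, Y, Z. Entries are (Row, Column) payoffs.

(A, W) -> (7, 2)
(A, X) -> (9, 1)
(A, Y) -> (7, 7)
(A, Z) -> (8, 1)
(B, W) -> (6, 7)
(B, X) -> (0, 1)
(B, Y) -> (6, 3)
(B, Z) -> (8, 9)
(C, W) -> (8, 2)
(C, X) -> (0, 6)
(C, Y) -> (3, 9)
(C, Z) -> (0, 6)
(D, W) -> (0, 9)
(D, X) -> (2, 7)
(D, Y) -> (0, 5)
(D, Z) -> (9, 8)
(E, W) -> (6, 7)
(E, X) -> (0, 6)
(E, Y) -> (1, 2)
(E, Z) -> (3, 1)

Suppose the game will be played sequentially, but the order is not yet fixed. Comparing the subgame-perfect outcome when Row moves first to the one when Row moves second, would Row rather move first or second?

second

If Row leads: Column's best replies are A→Y, B→Z, C→Y, D→W, E→W; Row's induced payoffs 7, 8, 3, 0, 6; outcome (B, Z), payoffs (8, 9).
If Column leads: Row's best replies are W→C, X→A, Y→A, Z→D; Column's induced payoffs 2, 1, 7, 8; outcome (D, Z), payoffs (9, 8).
Row gets 8 moving first and 9 moving second, so Row prefers to move second.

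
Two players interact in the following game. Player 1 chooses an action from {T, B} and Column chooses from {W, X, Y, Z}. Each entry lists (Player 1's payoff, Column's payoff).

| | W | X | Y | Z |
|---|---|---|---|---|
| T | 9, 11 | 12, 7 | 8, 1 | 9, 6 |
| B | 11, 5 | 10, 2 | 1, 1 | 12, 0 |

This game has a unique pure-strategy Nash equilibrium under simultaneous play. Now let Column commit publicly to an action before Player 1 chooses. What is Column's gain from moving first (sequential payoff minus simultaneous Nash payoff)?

2

Backward induction with Column moving first.
- W: Player 1 compares 9, 11 and picks B; Column would get 5.
- X: Player 1 compares 12, 10 and picks T; Column would get 7.
- Y: Player 1 compares 8, 1 and picks T; Column would get 1.
- Z: Player 1 compares 9, 12 and picks B; Column would get 0.
Maximizing over 5, 7, 1, 0, Column chooses X. Subgame-perfect outcome: (T, X) with payoffs (12, 7).
Under simultaneous play:
Player 1's best replies: W→B; X→T; Y→T; Z→B.
Column's best replies: T→W; B→W.
The unique mutual best reply is (B, W), giving (11, 5).
Column's commitment gain: 7 − 5 = 2.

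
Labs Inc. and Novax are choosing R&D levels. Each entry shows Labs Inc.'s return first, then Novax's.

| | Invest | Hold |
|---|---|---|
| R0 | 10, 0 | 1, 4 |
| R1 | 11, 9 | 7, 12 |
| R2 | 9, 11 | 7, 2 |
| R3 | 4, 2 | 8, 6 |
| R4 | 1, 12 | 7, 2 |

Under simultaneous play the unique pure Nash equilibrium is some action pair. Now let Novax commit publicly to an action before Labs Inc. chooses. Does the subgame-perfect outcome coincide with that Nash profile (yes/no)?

no

Backward induction with Novax moving first.
- Invest: BR = R1, leader payoff 9.
- Hold: BR = R3, leader payoff 6.
Among 9, 6, the best is 9 at Invest. Subgame-perfect outcome: (R1, Invest) with payoffs (11, 9).
Now find the simultaneous Nash equilibrium.
Labs Inc.'s best replies: Invest→R1; Hold→R3.
Novax's best replies: R0→Hold; R1→Hold; R2→Invest; R3→Hold; R4→Invest.
Only (R3, Hold) has each player best-responding; Nash payoffs (8, 6).
Sequential outcome (R1, Invest) differs from the Nash profile (R3, Hold).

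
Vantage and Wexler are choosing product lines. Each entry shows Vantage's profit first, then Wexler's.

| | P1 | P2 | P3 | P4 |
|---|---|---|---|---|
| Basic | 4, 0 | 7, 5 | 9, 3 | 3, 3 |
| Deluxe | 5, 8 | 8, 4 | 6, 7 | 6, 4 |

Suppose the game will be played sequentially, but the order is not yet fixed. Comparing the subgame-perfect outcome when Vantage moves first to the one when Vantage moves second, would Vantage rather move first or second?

first

If Vantage leads: Wexler's best replies are Basic→P2, Deluxe→P1; Vantage's induced payoffs 7, 5; outcome (Basic, P2), payoffs (7, 5).
If Wexler leads: Vantage's best replies are P1→Deluxe, P2→Deluxe, P3→Basic, P4→Deluxe; Wexler's induced payoffs 8, 4, 3, 4; outcome (Deluxe, P1), payoffs (5, 8).
Vantage gets 7 moving first and 5 moving second, so Vantage prefers to move first.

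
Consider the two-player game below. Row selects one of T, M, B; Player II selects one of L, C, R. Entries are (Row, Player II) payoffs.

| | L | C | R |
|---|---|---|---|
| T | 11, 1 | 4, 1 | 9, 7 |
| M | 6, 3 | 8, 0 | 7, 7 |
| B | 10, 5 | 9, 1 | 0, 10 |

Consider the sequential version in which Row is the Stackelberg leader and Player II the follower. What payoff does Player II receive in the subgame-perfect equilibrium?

7

Player II best-responds to each possible Row move:
- T: Player II compares 1, 1, 7 and picks R; Row would get 9.
- M: Player II compares 3, 0, 7 and picks R; Row would get 7.
- B: Player II compares 5, 1, 10 and picks R; Row would get 0.
Row's induced payoffs are 9, 7, 0, so Row commits to T. Subgame-perfect outcome: (T, R) with payoffs (9, 7).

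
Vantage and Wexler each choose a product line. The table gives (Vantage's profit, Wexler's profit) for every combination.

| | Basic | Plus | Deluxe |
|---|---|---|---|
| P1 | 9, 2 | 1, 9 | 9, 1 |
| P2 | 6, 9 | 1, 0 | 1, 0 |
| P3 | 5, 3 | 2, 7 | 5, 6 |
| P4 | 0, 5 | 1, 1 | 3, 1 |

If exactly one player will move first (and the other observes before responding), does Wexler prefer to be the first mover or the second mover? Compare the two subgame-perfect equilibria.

second

If Vantage leads: Wexler's best replies are P1→Plus, P2→Basic, P3→Plus, P4→Basic; Vantage's induced payoffs 1, 6, 2, 0; outcome (P2, Basic), payoffs (6, 9).
If Wexler leads: Vantage's best replies are Basic→P1, Plus→P3, Deluxe→P1; Wexler's induced payoffs 2, 7, 1; outcome (P3, Plus), payoffs (2, 7).
Wexler gets 7 moving first and 9 moving second, so Wexler prefers to move second.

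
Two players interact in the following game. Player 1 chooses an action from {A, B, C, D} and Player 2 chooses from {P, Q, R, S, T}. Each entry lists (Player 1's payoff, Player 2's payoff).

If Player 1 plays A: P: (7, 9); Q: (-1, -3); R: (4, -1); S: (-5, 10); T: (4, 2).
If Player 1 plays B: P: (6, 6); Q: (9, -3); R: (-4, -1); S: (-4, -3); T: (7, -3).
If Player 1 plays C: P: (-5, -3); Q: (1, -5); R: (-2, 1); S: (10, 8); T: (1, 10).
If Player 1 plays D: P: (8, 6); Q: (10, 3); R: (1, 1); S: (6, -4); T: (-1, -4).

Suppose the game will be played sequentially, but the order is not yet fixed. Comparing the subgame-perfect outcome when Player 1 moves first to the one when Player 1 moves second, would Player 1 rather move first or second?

second

If Player 1 leads: Player 2's best replies are A→S, B→P, C→T, D→P; Player 1's induced payoffs -5, 6, 1, 8; outcome (D, P), payoffs (8, 6).
If Player 2 leads: Player 1's best replies are P→D, Q→D, R→A, S→C, T→B; Player 2's induced payoffs 6, 3, -1, 8, -3; outcome (C, S), payoffs (10, 8).
Player 1 gets 8 moving first and 10 moving second, so Player 1 prefers to move second.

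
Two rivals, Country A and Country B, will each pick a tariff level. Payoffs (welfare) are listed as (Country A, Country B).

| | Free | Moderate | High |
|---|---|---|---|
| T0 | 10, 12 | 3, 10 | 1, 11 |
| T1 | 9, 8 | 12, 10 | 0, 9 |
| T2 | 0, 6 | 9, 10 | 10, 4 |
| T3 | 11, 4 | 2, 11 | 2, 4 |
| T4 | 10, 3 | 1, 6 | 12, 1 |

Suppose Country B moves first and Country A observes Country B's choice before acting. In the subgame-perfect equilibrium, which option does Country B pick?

Work backward from Country A's decision.
- Free → Country A plays T3 (best of 10, 9, 0, 11, 10); Country B gets 4.
- Moderate → Country A plays T1 (best of 3, 12, 9, 2, 1); Country B gets 10.
- High → Country A plays T4 (best of 1, 0, 10, 2, 12); Country B gets 1.
Among 4, 10, 1, the best is 10 at Moderate. Subgame-perfect outcome: (T1, Moderate) with payoffs (12, 10).

Moderate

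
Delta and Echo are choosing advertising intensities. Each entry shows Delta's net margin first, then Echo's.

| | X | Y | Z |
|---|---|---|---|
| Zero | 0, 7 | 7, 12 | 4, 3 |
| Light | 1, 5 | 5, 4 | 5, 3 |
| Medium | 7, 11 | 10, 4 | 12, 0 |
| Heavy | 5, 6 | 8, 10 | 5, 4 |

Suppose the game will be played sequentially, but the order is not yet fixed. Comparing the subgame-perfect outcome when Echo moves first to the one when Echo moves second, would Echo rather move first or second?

first

If Delta leads: Echo's best replies are Zero→Y, Light→X, Medium→X, Heavy→Y; Delta's induced payoffs 7, 1, 7, 8; outcome (Heavy, Y), payoffs (8, 10).
If Echo leads: Delta's best replies are X→Medium, Y→Medium, Z→Medium; Echo's induced payoffs 11, 4, 0; outcome (Medium, X), payoffs (7, 11).
Echo gets 11 moving first and 10 moving second, so Echo prefers to move first.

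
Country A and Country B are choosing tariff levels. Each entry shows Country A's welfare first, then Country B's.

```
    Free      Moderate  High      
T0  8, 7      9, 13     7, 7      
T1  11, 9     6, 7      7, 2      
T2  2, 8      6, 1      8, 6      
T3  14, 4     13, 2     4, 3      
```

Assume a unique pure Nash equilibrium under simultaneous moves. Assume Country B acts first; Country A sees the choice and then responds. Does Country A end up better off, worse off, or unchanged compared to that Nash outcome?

Country A best-responds to each possible Country B move:
- Free: BR = T3, leader payoff 4.
- Moderate: BR = T3, leader payoff 2.
- High: BR = T2, leader payoff 6.
Country B's induced payoffs are 4, 2, 6, so Country B commits to High. Subgame-perfect outcome: (T2, High) with payoffs (8, 6).
For the simultaneous game, intersect best replies.
Country A's best replies: Free→T3; Moderate→T3; High→T2.
Country B's best replies: T0→Moderate; T1→Free; T2→Free; T3→Free.
The unique mutual best reply is (T3, Free), giving (14, 4).
Country A earns 8 sequentially versus 14 at the Nash outcome: worse off.

worse off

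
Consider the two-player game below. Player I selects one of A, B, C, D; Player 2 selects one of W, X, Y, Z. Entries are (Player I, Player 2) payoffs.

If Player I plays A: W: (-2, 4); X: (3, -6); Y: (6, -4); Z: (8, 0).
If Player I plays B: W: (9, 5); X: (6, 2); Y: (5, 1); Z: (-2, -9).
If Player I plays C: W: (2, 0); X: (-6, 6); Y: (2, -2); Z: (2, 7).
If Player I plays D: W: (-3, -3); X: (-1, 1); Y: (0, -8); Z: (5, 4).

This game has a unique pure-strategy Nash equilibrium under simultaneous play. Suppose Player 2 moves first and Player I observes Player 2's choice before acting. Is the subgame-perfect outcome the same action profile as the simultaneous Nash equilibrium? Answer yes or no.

yes

Work backward from Player I's decision.
- W: BR = B, leader payoff 5.
- X: BR = B, leader payoff 2.
- Y: BR = A, leader payoff -4.
- Z: BR = A, leader payoff 0.
Maximizing over 5, 2, -4, 0, Player 2 chooses W. Subgame-perfect outcome: (B, W) with payoffs (9, 5).
Under simultaneous play:
Player I's best replies: W→B; X→B; Y→A; Z→A.
Player 2's best replies: A→W; B→W; C→Z; D→Z.
Only (B, W) has each player best-responding; Nash payoffs (9, 5).
Sequential outcome (B, W) coincides with the Nash profile (B, W).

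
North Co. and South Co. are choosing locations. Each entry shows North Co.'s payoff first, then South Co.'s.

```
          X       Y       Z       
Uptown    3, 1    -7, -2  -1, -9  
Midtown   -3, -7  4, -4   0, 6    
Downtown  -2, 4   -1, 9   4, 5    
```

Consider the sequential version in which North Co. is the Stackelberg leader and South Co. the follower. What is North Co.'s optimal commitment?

Work backward from South Co.'s decision.
- Uptown: South Co. compares 1, -2, -9 and picks X; North Co. would get 3.
- Midtown: South Co. compares -7, -4, 6 and picks Z; North Co. would get 0.
- Downtown: South Co. compares 4, 9, 5 and picks Y; North Co. would get -1.
Among 3, 0, -1, the best is 3 at Uptown. Subgame-perfect outcome: (Uptown, X) with payoffs (3, 1).

Uptown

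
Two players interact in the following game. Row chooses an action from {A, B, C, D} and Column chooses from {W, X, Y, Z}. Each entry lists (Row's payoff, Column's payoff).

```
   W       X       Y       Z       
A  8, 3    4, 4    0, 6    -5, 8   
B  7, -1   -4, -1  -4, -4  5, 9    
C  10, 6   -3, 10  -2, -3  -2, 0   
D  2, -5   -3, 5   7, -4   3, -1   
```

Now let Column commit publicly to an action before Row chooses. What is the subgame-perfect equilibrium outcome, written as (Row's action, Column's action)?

(B, Z)

Row best-responds to each possible Column move:
- W: Row compares 8, 7, 10, 2 and picks C; Column would get 6.
- X: Row compares 4, -4, -3, -3 and picks A; Column would get 4.
- Y: Row compares 0, -4, -2, 7 and picks D; Column would get -4.
- Z: Row compares -5, 5, -2, 3 and picks B; Column would get 9.
Among 6, 4, -4, 9, the best is 9 at Z. Subgame-perfect outcome: (B, Z) with payoffs (5, 9).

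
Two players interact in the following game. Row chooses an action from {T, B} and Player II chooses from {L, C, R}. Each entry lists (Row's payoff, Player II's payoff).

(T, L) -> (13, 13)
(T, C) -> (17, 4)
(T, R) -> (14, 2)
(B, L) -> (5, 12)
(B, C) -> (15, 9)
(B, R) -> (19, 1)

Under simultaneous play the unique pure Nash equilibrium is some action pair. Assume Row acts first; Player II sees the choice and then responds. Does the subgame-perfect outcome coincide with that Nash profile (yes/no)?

yes

Work backward from Player II's decision.
- T → Player II plays L (best of 13, 4, 2); Row gets 13.
- B → Player II plays L (best of 12, 9, 1); Row gets 5.
Among 13, 5, the best is 13 at T. Subgame-perfect outcome: (T, L) with payoffs (13, 13).
Under simultaneous play:
Row's best replies: L→T; C→T; R→B.
Player II's best replies: T→L; B→L.
Only (T, L) has each player best-responding; Nash payoffs (13, 13).
Sequential outcome (T, L) coincides with the Nash profile (T, L).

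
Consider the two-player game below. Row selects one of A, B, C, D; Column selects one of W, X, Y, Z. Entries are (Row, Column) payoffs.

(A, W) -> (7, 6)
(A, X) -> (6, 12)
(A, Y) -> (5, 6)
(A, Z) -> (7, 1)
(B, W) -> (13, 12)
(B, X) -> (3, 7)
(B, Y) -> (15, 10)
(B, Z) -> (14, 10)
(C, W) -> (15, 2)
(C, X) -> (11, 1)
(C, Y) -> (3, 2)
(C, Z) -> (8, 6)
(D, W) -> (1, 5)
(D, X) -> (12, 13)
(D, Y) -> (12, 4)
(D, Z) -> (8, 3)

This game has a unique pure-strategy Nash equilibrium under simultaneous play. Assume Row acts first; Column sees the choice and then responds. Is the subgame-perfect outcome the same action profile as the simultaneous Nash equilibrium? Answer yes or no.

no

Backward induction with Row moving first.
- A: Column compares 6, 12, 6, 1 and picks X; Row would get 6.
- B: Column compares 12, 7, 10, 10 and picks W; Row would get 13.
- C: Column compares 2, 1, 2, 6 and picks Z; Row would get 8.
- D: Column compares 5, 13, 4, 3 and picks X; Row would get 12.
Row's induced payoffs are 6, 13, 8, 12, so Row commits to B. Subgame-perfect outcome: (B, W) with payoffs (13, 12).
Under simultaneous play:
Row's best replies: W→C; X→D; Y→B; Z→B.
Column's best replies: A→X; B→W; C→Z; D→X.
The unique mutual best reply is (D, X), giving (12, 13).
Sequential outcome (B, W) differs from the Nash profile (D, X).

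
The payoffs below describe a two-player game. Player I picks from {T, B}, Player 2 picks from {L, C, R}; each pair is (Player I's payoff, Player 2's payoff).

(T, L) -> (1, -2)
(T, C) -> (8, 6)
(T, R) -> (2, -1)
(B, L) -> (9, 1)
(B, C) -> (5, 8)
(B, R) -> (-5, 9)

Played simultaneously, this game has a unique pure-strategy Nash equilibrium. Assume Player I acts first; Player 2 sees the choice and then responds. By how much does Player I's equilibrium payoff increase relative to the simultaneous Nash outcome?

Work backward from Player 2's decision.
- T → Player 2 plays C (best of -2, 6, -1); Player I gets 8.
- B → Player 2 plays R (best of 1, 8, 9); Player I gets -5.
Player I's induced payoffs are 8, -5, so Player I commits to T. Subgame-perfect outcome: (T, C) with payoffs (8, 6).
Under simultaneous play:
Player I's best replies: L→B; C→T; R→T.
Player 2's best replies: T→C; B→R.
Only (T, C) has each player best-responding; Nash payoffs (8, 6).
Player I's commitment gain: 8 − 8 = 0.

0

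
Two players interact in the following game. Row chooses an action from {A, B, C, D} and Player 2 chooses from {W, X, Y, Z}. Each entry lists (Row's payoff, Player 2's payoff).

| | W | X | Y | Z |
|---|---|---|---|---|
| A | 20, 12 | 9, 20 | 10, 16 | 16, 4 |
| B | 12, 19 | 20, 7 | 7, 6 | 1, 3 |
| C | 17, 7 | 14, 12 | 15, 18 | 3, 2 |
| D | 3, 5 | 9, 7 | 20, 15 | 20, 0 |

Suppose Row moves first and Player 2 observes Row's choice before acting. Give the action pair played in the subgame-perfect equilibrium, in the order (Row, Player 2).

(D, Y)

Work backward from Player 2's decision.
- A → Player 2 plays X (best of 12, 20, 16, 4); Row gets 9.
- B → Player 2 plays W (best of 19, 7, 6, 3); Row gets 12.
- C → Player 2 plays Y (best of 7, 12, 18, 2); Row gets 15.
- D → Player 2 plays Y (best of 5, 7, 15, 0); Row gets 20.
Among 9, 12, 15, 20, the best is 20 at D. Subgame-perfect outcome: (D, Y) with payoffs (20, 15).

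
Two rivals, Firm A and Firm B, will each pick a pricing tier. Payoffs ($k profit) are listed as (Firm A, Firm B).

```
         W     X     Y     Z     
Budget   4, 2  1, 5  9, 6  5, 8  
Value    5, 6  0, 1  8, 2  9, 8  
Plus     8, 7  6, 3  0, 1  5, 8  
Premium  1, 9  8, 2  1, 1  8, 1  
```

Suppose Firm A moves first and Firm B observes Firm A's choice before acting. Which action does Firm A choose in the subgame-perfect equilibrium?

Value

Backward induction with Firm A moving first.
- Budget: Firm B compares 2, 5, 6, 8 and picks Z; Firm A would get 5.
- Value: Firm B compares 6, 1, 2, 8 and picks Z; Firm A would get 9.
- Plus: Firm B compares 7, 3, 1, 8 and picks Z; Firm A would get 5.
- Premium: Firm B compares 9, 2, 1, 1 and picks W; Firm A would get 1.
Firm A's induced payoffs are 5, 9, 5, 1, so Firm A commits to Value. Subgame-perfect outcome: (Value, Z) with payoffs (9, 8).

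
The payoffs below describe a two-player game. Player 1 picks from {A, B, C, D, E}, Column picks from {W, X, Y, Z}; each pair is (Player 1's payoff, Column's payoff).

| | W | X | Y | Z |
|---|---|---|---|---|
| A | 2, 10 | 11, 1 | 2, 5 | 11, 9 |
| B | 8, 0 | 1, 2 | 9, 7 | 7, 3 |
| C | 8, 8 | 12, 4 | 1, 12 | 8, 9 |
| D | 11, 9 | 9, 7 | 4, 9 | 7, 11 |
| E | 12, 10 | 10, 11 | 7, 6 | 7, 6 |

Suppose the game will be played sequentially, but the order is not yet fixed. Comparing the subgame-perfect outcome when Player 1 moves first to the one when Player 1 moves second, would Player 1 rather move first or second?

If Player 1 leads: Column's best replies are A→W, B→Y, C→Y, D→Z, E→X; Player 1's induced payoffs 2, 9, 1, 7, 10; outcome (E, X), payoffs (10, 11).
If Column leads: Player 1's best replies are W→E, X→C, Y→B, Z→A; Column's induced payoffs 10, 4, 7, 9; outcome (E, W), payoffs (12, 10).
Player 1 gets 10 moving first and 12 moving second, so Player 1 prefers to move second.

second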